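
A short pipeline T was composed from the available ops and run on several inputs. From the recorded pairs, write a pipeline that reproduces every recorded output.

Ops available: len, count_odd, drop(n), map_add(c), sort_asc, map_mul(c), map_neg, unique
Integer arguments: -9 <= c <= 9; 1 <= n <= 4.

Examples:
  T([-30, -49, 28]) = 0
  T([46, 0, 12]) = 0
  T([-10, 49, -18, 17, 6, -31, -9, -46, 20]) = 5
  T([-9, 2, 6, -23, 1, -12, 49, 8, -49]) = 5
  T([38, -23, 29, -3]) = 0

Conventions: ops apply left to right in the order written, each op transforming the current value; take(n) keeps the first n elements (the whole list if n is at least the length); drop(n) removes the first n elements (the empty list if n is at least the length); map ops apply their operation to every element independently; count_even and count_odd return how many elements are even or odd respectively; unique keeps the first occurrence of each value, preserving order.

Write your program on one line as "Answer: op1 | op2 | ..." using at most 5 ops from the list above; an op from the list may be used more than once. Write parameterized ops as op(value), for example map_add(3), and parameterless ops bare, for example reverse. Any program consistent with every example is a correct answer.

sort_asc | drop(1) | drop(3) | len

Check, running the answer program on each example:
  [-30, -49, 28] -> [-49, -30, 28] -> [-30, 28] -> [] -> 0
  [46, 0, 12] -> [0, 12, 46] -> [12, 46] -> [] -> 0
  [-10, 49, -18, 17, 6, -31, -9, -46, 20] -> [-46, -31, -18, -10, -9, 6, 17, 20, 49] -> [-31, -18, -10, -9, 6, 17, 20, 49] -> [-9, 6, 17, 20, 49] -> 5
  [-9, 2, 6, -23, 1, -12, 49, 8, -49] -> [-49, -23, -12, -9, 1, 2, 6, 8, 49] -> [-23, -12, -9, 1, 2, 6, 8, 49] -> [1, 2, 6, 8, 49] -> 5
  [38, -23, 29, -3] -> [-23, -3, 29, 38] -> [-3, 29, 38] -> [] -> 0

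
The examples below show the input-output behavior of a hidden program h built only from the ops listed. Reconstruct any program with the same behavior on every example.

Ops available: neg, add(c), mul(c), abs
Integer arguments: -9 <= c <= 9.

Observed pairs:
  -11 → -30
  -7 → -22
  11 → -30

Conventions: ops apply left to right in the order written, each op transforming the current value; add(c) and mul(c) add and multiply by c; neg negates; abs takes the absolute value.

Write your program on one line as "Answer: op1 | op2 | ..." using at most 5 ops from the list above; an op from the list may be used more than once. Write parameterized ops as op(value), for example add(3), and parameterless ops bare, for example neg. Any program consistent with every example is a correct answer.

abs | mul(2) | add(1) | mul(-1) | add(-7)

Check, running the answer program on each example:
  -11 -> 11 -> 22 -> 23 -> -23 -> -30
  -7 -> 7 -> 14 -> 15 -> -15 -> -22
  11 -> 11 -> 22 -> 23 -> -23 -> -30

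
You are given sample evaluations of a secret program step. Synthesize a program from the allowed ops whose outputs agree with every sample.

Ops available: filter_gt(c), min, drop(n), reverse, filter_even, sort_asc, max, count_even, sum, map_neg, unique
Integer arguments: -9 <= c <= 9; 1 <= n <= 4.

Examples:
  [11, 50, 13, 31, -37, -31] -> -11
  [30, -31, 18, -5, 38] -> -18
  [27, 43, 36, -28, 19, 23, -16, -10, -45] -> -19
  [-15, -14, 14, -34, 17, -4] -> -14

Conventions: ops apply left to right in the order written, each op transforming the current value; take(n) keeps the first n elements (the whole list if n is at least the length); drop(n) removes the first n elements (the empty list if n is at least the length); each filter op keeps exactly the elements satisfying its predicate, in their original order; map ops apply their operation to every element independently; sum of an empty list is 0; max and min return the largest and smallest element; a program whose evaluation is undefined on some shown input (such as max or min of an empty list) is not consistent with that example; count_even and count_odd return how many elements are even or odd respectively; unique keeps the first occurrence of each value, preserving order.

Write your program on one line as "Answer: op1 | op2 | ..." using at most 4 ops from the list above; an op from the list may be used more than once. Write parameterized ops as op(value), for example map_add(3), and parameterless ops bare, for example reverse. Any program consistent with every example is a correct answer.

filter_gt(5) | map_neg | reverse | max

Check, running the answer program on each example:
  [11, 50, 13, 31, -37, -31] -> [11, 50, 13, 31] -> [-11, -50, -13, -31] -> [-31, -13, -50, -11] -> -11
  [30, -31, 18, -5, 38] -> [30, 18, 38] -> [-30, -18, -38] -> [-38, -18, -30] -> -18
  [27, 43, 36, -28, 19, 23, -16, -10, -45] -> [27, 43, 36, 19, 23] -> [-27, -43, -36, -19, -23] -> [-23, -19, -36, -43, -27] -> -19
  [-15, -14, 14, -34, 17, -4] -> [14, 17] -> [-14, -17] -> [-17, -14] -> -14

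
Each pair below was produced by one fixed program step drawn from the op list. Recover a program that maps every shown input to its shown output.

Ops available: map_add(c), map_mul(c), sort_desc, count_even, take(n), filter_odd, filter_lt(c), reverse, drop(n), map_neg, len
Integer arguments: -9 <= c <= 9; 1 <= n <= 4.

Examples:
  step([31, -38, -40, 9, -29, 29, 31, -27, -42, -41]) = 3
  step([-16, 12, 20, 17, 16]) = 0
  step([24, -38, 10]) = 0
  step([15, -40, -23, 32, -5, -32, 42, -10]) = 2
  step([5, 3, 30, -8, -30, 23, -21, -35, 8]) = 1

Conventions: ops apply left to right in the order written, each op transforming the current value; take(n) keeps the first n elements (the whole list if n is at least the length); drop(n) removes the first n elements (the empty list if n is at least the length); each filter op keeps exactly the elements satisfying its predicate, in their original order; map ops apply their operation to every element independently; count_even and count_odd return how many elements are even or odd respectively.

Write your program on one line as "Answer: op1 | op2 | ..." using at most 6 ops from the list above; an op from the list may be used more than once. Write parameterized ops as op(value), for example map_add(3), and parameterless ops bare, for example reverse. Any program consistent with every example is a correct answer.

filter_lt(-2) | map_mul(4) | map_neg | drop(3) | len

Check, running the answer program on each example:
  [31, -38, -40, 9, -29, 29, 31, -27, -42, -41] -> [-38, -40, -29, -27, -42, -41] -> [-152, -160, -116, -108, -168, -164] -> [152, 160, 116, 108, 168, 164] -> [108, 168, 164] -> 3
  [-16, 12, 20, 17, 16] -> [-16] -> [-64] -> [64] -> [] -> 0
  [24, -38, 10] -> [-38] -> [-152] -> [152] -> [] -> 0
  [15, -40, -23, 32, -5, -32, 42, -10] -> [-40, -23, -5, -32, -10] -> [-160, -92, -20, -128, -40] -> [160, 92, 20, 128, 40] -> [128, 40] -> 2
  [5, 3, 30, -8, -30, 23, -21, -35, 8] -> [-8, -30, -21, -35] -> [-32, -120, -84, -140] -> [32, 120, 84, 140] -> [140] -> 1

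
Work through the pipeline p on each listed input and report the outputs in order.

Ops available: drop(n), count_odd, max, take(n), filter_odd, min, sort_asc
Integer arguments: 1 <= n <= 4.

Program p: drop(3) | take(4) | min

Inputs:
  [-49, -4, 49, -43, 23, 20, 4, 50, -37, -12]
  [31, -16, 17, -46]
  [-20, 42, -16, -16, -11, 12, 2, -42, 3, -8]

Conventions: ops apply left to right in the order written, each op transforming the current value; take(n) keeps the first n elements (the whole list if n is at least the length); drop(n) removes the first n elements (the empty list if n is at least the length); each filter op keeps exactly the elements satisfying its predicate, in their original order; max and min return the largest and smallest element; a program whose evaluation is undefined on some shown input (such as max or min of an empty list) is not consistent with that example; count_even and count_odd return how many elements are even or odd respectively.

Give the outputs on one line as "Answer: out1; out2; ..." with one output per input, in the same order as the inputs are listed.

-43; -46; -16

Execution, op by op:
  [-49, -4, 49, -43, 23, 20, 4, 50, -37, -12] -> [-43, 23, 20, 4, 50, -37, -12] -> [-43, 23, 20, 4] -> -43
  [31, -16, 17, -46] -> [-46] -> [-46] -> -46
  [-20, 42, -16, -16, -11, 12, 2, -42, 3, -8] -> [-16, -11, 12, 2, -42, 3, -8] -> [-16, -11, 12, 2] -> -16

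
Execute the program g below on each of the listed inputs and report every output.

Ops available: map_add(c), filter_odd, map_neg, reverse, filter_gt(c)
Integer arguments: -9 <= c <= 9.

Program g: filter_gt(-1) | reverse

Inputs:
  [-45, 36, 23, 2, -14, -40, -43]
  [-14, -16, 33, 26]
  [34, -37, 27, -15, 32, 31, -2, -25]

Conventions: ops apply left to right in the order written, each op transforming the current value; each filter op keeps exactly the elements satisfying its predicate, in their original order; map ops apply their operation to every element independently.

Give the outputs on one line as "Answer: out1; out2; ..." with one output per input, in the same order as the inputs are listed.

Execution, op by op:
  [-45, 36, 23, 2, -14, -40, -43] -> [36, 23, 2] -> [2, 23, 36]
  [-14, -16, 33, 26] -> [33, 26] -> [26, 33]
  [34, -37, 27, -15, 32, 31, -2, -25] -> [34, 27, 32, 31] -> [31, 32, 27, 34]

[2, 23, 36]; [26, 33]; [31, 32, 27, 34]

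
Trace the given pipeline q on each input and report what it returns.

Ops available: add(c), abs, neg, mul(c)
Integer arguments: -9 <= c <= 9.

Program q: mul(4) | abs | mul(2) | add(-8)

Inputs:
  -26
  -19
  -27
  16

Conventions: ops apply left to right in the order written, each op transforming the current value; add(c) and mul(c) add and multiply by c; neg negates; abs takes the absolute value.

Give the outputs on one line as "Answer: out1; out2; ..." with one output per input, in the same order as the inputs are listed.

200; 144; 208; 120

Execution, op by op:
  -26 -> -104 -> 104 -> 208 -> 200
  -19 -> -76 -> 76 -> 152 -> 144
  -27 -> -108 -> 108 -> 216 -> 208
  16 -> 64 -> 64 -> 128 -> 120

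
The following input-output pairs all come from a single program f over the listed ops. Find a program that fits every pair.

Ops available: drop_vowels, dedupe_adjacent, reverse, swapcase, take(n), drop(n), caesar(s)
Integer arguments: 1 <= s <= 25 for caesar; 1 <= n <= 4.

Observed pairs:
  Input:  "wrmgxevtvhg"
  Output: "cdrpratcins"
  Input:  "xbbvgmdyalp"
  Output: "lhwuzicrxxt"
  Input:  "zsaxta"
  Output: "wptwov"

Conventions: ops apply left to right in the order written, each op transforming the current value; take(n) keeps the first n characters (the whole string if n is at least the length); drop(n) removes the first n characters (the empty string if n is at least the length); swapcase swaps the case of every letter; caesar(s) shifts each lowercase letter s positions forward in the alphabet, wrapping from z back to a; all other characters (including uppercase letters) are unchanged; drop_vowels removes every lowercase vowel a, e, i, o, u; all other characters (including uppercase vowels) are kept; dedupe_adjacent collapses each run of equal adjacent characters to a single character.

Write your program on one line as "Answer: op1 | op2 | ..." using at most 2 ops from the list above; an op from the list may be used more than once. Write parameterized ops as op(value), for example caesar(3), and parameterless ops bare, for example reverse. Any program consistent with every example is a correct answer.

reverse | caesar(22)

Check, running the answer program on each example:
  "wrmgxevtvhg" -> "ghvtvexgmrw" -> "cdrpratcins"
  "xbbvgmdyalp" -> "playdmgvbbx" -> "lhwuzicrxxt"
  "zsaxta" -> "atxasz" -> "wptwov"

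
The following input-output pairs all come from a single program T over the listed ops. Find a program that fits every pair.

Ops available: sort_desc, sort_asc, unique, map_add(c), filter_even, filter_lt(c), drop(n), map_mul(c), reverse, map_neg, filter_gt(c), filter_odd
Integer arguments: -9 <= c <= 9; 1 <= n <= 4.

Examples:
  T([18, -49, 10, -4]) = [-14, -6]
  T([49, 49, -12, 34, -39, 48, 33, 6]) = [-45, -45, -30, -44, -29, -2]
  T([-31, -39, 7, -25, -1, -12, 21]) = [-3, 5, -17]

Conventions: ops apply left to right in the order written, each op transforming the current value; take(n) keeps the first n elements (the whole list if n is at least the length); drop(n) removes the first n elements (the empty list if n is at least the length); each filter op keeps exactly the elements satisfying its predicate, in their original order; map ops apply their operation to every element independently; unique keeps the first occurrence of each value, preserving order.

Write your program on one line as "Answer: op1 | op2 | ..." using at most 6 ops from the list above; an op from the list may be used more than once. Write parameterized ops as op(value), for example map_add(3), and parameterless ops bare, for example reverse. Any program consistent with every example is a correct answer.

map_add(3) | map_neg | map_add(1) | map_add(6) | filter_lt(6)

Check, running the answer program on each example:
  [18, -49, 10, -4] -> [21, -46, 13, -1] -> [-21, 46, -13, 1] -> [-20, 47, -12, 2] -> [-14, 53, -6, 8] -> [-14, -6]
  [49, 49, -12, 34, -39, 48, 33, 6] -> [52, 52, -9, 37, -36, 51, 36, 9] -> [-52, -52, 9, -37, 36, -51, -36, -9] -> [-51, -51, 10, -36, 37, -50, -35, -8] -> [-45, -45, 16, -30, 43, -44, -29, -2] -> [-45, -45, -30, -44, -29, -2]
  [-31, -39, 7, -25, -1, -12, 21] -> [-28, -36, 10, -22, 2, -9, 24] -> [28, 36, -10, 22, -2, 9, -24] -> [29, 37, -9, 23, -1, 10, -23] -> [35, 43, -3, 29, 5, 16, -17] -> [-3, 5, -17]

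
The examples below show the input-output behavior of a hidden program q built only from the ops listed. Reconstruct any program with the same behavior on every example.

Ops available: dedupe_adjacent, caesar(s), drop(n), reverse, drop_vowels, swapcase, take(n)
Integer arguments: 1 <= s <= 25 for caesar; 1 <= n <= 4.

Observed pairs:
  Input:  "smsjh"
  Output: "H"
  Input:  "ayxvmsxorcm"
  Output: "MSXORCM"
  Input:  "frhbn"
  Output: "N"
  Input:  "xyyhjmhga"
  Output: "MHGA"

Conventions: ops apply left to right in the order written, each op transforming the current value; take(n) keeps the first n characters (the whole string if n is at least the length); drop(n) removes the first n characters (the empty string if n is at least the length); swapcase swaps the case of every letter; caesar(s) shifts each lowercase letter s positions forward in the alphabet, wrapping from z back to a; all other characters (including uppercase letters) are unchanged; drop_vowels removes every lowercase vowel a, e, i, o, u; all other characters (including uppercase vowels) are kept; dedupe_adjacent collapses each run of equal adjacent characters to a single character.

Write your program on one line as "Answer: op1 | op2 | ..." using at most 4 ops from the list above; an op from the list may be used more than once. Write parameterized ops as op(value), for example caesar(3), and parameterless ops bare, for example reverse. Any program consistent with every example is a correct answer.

dedupe_adjacent | drop(1) | drop(3) | swapcase

Check, running the answer program on each example:
  "smsjh" -> "smsjh" -> "msjh" -> "h" -> "H"
  "ayxvmsxorcm" -> "ayxvmsxorcm" -> "yxvmsxorcm" -> "msxorcm" -> "MSXORCM"
  "frhbn" -> "frhbn" -> "rhbn" -> "n" -> "N"
  "xyyhjmhga" -> "xyhjmhga" -> "yhjmhga" -> "mhga" -> "MHGA"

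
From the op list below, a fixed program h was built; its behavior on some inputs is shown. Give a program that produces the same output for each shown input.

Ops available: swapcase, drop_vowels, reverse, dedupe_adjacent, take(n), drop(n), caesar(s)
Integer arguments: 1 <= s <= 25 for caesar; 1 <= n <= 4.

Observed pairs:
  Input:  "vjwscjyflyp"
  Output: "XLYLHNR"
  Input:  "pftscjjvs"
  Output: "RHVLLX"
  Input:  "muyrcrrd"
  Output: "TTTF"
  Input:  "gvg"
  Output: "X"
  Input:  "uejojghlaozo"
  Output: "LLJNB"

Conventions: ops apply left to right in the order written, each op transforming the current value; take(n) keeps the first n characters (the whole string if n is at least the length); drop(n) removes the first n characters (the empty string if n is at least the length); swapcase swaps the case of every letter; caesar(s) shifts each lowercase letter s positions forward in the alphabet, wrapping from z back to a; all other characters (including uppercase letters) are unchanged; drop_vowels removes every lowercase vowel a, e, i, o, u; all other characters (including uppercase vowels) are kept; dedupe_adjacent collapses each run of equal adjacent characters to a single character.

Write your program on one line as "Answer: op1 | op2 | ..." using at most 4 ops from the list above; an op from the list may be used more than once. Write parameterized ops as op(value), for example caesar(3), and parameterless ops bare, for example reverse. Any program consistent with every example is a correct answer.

drop_vowels | caesar(2) | drop_vowels | swapcase

Check, running the answer program on each example:
  "vjwscjyflyp" -> "vjwscjyflyp" -> "xlyuelahnar" -> "xlylhnr" -> "XLYLHNR"
  "pftscjjvs" -> "pftscjjvs" -> "rhvuellxu" -> "rhvllx" -> "RHVLLX"
  "muyrcrrd" -> "myrcrrd" -> "oatettf" -> "tttf" -> "TTTF"
  "gvg" -> "gvg" -> "ixi" -> "x" -> "X"
  "uejojghlaozo" -> "jjghlz" -> "llijnb" -> "lljnb" -> "LLJNB"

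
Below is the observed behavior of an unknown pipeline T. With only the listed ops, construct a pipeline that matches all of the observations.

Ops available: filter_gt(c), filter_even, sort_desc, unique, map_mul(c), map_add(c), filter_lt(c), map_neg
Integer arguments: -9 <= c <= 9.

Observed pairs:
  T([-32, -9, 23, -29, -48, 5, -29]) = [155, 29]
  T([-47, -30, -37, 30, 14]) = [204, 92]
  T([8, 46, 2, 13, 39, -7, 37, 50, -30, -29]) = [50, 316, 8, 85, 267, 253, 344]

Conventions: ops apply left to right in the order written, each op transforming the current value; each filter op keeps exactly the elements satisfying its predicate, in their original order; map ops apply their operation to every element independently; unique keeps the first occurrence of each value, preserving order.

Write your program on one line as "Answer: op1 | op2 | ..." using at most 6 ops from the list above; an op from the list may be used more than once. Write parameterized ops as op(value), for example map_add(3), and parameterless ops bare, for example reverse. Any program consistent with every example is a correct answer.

unique | filter_gt(-1) | map_neg | map_mul(-7) | map_add(-6)

Check, running the answer program on each example:
  [-32, -9, 23, -29, -48, 5, -29] -> [-32, -9, 23, -29, -48, 5] -> [23, 5] -> [-23, -5] -> [161, 35] -> [155, 29]
  [-47, -30, -37, 30, 14] -> [-47, -30, -37, 30, 14] -> [30, 14] -> [-30, -14] -> [210, 98] -> [204, 92]
  [8, 46, 2, 13, 39, -7, 37, 50, -30, -29] -> [8, 46, 2, 13, 39, -7, 37, 50, -30, -29] -> [8, 46, 2, 13, 39, 37, 50] -> [-8, -46, -2, -13, -39, -37, -50] -> [56, 322, 14, 91, 273, 259, 350] -> [50, 316, 8, 85, 267, 253, 344]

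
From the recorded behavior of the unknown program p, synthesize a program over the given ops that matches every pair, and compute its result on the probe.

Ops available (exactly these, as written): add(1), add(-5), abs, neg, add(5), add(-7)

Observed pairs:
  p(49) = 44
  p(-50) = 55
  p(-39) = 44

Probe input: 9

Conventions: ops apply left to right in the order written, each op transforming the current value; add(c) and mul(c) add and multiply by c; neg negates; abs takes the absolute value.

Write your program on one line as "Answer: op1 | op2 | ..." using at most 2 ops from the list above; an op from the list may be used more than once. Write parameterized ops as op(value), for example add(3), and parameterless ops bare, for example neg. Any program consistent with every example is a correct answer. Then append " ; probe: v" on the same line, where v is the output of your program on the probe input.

add(-5) | abs ; probe: 4

Check, running the answer program on each example:
  49 -> 44 -> 44
  -50 -> -55 -> 55
  -39 -> -44 -> 44
  probe: 9 -> 4 -> 4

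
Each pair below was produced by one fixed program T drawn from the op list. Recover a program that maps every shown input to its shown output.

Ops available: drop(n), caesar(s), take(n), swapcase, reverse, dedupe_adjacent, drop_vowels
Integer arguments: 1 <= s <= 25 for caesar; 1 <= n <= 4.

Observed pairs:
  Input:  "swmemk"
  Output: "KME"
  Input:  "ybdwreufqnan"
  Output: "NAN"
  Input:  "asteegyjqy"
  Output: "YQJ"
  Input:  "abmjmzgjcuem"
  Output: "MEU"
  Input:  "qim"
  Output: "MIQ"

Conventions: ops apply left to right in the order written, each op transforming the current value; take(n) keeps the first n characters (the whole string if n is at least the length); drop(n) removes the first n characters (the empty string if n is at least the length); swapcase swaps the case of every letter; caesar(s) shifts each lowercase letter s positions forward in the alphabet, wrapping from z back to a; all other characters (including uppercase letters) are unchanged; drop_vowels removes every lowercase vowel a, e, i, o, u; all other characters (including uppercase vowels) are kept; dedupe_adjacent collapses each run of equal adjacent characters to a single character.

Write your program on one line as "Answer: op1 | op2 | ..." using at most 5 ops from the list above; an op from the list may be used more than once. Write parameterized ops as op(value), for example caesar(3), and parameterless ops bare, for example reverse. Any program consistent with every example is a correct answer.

dedupe_adjacent | reverse | take(3) | swapcase

Check, running the answer program on each example:
  "swmemk" -> "swmemk" -> "kmemws" -> "kme" -> "KME"
  "ybdwreufqnan" -> "ybdwreufqnan" -> "nanqfuerwdby" -> "nan" -> "NAN"
  "asteegyjqy" -> "astegyjqy" -> "yqjygetsa" -> "yqj" -> "YQJ"
  "abmjmzgjcuem" -> "abmjmzgjcuem" -> "meucjgzmjmba" -> "meu" -> "MEU"
  "qim" -> "qim" -> "miq" -> "miq" -> "MIQ"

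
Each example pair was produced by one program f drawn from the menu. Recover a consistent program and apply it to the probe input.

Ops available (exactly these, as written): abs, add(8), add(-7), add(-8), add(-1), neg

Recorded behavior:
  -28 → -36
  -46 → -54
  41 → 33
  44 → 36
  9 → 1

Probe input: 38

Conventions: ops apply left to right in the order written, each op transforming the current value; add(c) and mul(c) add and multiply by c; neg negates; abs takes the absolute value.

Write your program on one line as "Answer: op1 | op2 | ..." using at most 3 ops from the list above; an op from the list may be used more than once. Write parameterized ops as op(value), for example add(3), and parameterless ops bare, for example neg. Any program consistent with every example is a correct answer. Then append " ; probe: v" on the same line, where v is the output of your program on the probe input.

add(-7) | add(-1) ; probe: 30

Check, running the answer program on each example:
  -28 -> -35 -> -36
  -46 -> -53 -> -54
  41 -> 34 -> 33
  44 -> 37 -> 36
  9 -> 2 -> 1
  probe: 38 -> 31 -> 30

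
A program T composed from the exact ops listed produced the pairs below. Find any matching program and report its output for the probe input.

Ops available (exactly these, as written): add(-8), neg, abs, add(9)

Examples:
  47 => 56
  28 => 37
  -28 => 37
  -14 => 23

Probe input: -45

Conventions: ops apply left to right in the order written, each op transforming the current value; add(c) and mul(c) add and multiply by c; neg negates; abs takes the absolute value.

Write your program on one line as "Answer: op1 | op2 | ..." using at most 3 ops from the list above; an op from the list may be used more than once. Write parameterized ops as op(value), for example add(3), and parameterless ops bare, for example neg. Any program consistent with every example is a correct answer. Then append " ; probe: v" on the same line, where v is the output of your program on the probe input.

abs | add(9) ; probe: 54

Check, running the answer program on each example:
  47 -> 47 -> 56
  28 -> 28 -> 37
  -28 -> 28 -> 37
  -14 -> 14 -> 23
  probe: -45 -> 45 -> 54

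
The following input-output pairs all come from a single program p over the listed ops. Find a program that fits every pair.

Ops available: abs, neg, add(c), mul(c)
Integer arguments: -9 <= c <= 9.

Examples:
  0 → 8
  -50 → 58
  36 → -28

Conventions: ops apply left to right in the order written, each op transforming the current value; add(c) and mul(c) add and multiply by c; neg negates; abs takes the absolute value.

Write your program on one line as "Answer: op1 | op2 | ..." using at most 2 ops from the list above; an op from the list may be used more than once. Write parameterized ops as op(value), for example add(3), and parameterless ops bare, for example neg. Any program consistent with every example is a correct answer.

add(-8) | neg

Check, running the answer program on each example:
  0 -> -8 -> 8
  -50 -> -58 -> 58
  36 -> 28 -> -28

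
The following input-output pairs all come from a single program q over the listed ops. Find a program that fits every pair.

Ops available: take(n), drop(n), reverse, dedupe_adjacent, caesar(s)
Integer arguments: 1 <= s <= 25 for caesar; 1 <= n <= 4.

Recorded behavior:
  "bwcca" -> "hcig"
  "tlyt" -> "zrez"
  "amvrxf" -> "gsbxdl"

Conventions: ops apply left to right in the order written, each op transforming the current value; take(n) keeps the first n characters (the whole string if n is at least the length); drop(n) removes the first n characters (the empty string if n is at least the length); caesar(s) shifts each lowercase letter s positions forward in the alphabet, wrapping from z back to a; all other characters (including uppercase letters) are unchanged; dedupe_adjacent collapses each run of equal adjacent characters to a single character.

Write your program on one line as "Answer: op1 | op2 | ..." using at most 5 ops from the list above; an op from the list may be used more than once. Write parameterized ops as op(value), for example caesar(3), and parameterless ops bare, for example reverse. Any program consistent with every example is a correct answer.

reverse | dedupe_adjacent | reverse | caesar(6)

Check, running the answer program on each example:
  "bwcca" -> "accwb" -> "acwb" -> "bwca" -> "hcig"
  "tlyt" -> "tylt" -> "tylt" -> "tlyt" -> "zrez"
  "amvrxf" -> "fxrvma" -> "fxrvma" -> "amvrxf" -> "gsbxdl"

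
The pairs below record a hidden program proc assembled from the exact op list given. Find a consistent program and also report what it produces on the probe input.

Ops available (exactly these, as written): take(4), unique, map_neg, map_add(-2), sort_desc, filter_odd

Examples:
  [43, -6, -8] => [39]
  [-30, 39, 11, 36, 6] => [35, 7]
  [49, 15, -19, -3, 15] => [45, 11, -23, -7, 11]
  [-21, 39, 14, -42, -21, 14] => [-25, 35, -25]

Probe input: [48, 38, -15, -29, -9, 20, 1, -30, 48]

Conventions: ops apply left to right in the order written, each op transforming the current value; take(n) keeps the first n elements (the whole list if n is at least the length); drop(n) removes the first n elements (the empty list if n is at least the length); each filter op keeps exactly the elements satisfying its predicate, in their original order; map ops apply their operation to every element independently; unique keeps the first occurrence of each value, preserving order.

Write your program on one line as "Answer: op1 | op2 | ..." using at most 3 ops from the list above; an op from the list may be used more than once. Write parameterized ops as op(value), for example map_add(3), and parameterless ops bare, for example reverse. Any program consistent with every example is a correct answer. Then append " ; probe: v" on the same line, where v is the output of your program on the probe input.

filter_odd | map_add(-2) | map_add(-2) ; probe: [-19, -33, -13, -3]

Check, running the answer program on each example:
  [43, -6, -8] -> [43] -> [41] -> [39]
  [-30, 39, 11, 36, 6] -> [39, 11] -> [37, 9] -> [35, 7]
  [49, 15, -19, -3, 15] -> [49, 15, -19, -3, 15] -> [47, 13, -21, -5, 13] -> [45, 11, -23, -7, 11]
  [-21, 39, 14, -42, -21, 14] -> [-21, 39, -21] -> [-23, 37, -23] -> [-25, 35, -25]
  probe: [48, 38, -15, -29, -9, 20, 1, -30, 48] -> [-15, -29, -9, 1] -> [-17, -31, -11, -1] -> [-19, -33, -13, -3]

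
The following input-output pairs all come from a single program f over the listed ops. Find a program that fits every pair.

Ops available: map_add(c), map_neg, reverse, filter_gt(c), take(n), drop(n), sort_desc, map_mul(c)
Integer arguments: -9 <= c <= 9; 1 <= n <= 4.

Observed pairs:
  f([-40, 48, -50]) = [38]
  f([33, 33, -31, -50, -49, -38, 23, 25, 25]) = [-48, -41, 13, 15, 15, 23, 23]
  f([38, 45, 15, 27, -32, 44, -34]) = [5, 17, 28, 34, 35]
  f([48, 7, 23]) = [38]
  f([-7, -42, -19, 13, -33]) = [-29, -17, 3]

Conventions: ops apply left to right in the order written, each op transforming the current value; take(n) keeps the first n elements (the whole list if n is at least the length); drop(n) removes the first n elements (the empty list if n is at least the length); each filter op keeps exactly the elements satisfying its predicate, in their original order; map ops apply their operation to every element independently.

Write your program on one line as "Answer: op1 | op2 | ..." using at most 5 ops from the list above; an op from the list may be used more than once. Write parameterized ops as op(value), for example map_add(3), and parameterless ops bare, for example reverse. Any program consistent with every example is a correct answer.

map_add(-6) | sort_desc | reverse | drop(2) | map_add(-4)

Check, running the answer program on each example:
  [-40, 48, -50] -> [-46, 42, -56] -> [42, -46, -56] -> [-56, -46, 42] -> [42] -> [38]
  [33, 33, -31, -50, -49, -38, 23, 25, 25] -> [27, 27, -37, -56, -55, -44, 17, 19, 19] -> [27, 27, 19, 19, 17, -37, -44, -55, -56] -> [-56, -55, -44, -37, 17, 19, 19, 27, 27] -> [-44, -37, 17, 19, 19, 27, 27] -> [-48, -41, 13, 15, 15, 23, 23]
  [38, 45, 15, 27, -32, 44, -34] -> [32, 39, 9, 21, -38, 38, -40] -> [39, 38, 32, 21, 9, -38, -40] -> [-40, -38, 9, 21, 32, 38, 39] -> [9, 21, 32, 38, 39] -> [5, 17, 28, 34, 35]
  [48, 7, 23] -> [42, 1, 17] -> [42, 17, 1] -> [1, 17, 42] -> [42] -> [38]
  [-7, -42, -19, 13, -33] -> [-13, -48, -25, 7, -39] -> [7, -13, -25, -39, -48] -> [-48, -39, -25, -13, 7] -> [-25, -13, 7] -> [-29, -17, 3]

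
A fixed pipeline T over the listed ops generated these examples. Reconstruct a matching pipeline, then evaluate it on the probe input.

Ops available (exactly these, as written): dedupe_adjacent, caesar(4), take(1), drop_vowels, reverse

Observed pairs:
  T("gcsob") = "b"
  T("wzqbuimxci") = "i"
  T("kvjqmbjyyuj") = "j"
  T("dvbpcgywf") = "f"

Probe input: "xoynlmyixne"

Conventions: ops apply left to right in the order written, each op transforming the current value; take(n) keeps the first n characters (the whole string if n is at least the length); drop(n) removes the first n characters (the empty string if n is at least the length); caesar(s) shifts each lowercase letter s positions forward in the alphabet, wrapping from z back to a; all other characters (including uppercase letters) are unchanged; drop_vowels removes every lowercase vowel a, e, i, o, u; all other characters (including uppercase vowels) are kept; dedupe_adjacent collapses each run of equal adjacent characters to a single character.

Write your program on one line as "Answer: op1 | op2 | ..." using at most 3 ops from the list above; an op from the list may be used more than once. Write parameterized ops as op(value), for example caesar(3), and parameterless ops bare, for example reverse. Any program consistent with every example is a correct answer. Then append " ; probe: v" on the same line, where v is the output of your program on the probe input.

reverse | take(1) ; probe: "e"

Check, running the answer program on each example:
  "gcsob" -> "boscg" -> "b"
  "wzqbuimxci" -> "icxmiubqzw" -> "i"
  "kvjqmbjyyuj" -> "juyyjbmqjvk" -> "j"
  "dvbpcgywf" -> "fwygcpbvd" -> "f"
  probe: "xoynlmyixne" -> "enxiymlnyox" -> "e"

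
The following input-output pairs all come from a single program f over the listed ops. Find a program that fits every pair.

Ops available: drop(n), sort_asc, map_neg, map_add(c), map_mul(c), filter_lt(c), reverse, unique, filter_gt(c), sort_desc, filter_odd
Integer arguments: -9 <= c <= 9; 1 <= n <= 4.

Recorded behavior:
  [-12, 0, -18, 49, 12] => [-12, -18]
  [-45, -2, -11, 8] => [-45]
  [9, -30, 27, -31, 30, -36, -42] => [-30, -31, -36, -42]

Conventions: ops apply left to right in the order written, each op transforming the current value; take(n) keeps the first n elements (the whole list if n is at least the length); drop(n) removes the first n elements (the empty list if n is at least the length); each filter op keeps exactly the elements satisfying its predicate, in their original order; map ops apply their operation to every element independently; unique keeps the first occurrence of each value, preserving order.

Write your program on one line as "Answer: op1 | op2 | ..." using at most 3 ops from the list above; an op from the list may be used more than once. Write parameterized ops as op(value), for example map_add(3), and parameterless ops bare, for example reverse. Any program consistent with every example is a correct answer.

sort_asc | reverse | drop(3)

Check, running the answer program on each example:
  [-12, 0, -18, 49, 12] -> [-18, -12, 0, 12, 49] -> [49, 12, 0, -12, -18] -> [-12, -18]
  [-45, -2, -11, 8] -> [-45, -11, -2, 8] -> [8, -2, -11, -45] -> [-45]
  [9, -30, 27, -31, 30, -36, -42] -> [-42, -36, -31, -30, 9, 27, 30] -> [30, 27, 9, -30, -31, -36, -42] -> [-30, -31, -36, -42]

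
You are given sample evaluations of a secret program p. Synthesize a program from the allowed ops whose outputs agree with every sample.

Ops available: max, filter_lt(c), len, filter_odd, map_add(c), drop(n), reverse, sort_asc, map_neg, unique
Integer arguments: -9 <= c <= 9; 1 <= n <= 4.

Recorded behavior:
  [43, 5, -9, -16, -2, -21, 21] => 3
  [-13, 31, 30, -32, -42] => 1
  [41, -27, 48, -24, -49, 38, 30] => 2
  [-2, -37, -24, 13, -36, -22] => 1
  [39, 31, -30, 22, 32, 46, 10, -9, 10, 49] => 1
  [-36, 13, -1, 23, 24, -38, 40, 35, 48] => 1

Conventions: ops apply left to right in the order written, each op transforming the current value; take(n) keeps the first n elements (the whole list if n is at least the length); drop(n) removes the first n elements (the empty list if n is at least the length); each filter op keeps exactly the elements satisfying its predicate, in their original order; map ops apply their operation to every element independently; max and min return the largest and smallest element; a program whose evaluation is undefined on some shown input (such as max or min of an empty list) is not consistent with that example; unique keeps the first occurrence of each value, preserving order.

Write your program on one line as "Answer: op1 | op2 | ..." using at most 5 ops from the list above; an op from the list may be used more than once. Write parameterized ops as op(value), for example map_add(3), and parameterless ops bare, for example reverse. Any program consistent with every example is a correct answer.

sort_asc | filter_odd | filter_lt(6) | len

Check, running the answer program on each example:
  [43, 5, -9, -16, -2, -21, 21] -> [-21, -16, -9, -2, 5, 21, 43] -> [-21, -9, 5, 21, 43] -> [-21, -9, 5] -> 3
  [-13, 31, 30, -32, -42] -> [-42, -32, -13, 30, 31] -> [-13, 31] -> [-13] -> 1
  [41, -27, 48, -24, -49, 38, 30] -> [-49, -27, -24, 30, 38, 41, 48] -> [-49, -27, 41] -> [-49, -27] -> 2
  [-2, -37, -24, 13, -36, -22] -> [-37, -36, -24, -22, -2, 13] -> [-37, 13] -> [-37] -> 1
  [39, 31, -30, 22, 32, 46, 10, -9, 10, 49] -> [-30, -9, 10, 10, 22, 31, 32, 39, 46, 49] -> [-9, 31, 39, 49] -> [-9] -> 1
  [-36, 13, -1, 23, 24, -38, 40, 35, 48] -> [-38, -36, -1, 13, 23, 24, 35, 40, 48] -> [-1, 13, 23, 35] -> [-1] -> 1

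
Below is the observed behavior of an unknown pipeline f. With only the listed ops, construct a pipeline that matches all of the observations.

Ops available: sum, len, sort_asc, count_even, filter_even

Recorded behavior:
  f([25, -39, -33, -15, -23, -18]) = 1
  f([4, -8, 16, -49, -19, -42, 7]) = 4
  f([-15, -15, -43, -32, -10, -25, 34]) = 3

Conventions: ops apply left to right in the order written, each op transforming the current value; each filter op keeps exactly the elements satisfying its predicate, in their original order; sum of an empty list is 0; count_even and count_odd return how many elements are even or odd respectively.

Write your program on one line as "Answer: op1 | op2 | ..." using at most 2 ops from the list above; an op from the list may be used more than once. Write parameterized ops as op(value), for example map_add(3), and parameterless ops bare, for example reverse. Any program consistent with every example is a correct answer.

filter_even | len

Check, running the answer program on each example:
  [25, -39, -33, -15, -23, -18] -> [-18] -> 1
  [4, -8, 16, -49, -19, -42, 7] -> [4, -8, 16, -42] -> 4
  [-15, -15, -43, -32, -10, -25, 34] -> [-32, -10, 34] -> 3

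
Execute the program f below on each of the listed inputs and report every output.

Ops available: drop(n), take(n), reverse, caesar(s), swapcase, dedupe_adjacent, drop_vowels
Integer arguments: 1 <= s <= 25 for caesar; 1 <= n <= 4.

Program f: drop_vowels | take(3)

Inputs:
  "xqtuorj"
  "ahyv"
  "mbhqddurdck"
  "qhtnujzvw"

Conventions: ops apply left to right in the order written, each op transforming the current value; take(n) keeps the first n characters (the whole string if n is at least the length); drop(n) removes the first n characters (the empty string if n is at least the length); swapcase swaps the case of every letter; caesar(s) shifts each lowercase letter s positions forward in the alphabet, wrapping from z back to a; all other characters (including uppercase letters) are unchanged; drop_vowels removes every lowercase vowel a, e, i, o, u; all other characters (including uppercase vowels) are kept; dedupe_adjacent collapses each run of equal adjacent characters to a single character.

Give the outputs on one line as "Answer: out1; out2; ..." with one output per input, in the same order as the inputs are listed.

"xqt"; "hyv"; "mbh"; "qht"

Execution, op by op:
  "xqtuorj" -> "xqtrj" -> "xqt"
  "ahyv" -> "hyv" -> "hyv"
  "mbhqddurdck" -> "mbhqddrdck" -> "mbh"
  "qhtnujzvw" -> "qhtnjzvw" -> "qht"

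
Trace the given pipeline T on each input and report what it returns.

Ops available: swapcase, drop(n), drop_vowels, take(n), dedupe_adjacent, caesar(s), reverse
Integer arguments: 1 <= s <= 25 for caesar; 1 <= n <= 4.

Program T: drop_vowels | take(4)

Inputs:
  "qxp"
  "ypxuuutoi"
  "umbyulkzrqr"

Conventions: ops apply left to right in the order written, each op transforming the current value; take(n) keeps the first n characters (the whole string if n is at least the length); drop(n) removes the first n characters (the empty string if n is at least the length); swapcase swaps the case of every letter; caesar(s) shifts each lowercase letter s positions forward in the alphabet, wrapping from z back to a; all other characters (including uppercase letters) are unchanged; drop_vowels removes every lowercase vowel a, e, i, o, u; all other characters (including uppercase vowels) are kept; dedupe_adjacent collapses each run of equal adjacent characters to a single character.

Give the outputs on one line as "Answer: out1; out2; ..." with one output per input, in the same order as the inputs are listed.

Execution, op by op:
  "qxp" -> "qxp" -> "qxp"
  "ypxuuutoi" -> "ypxt" -> "ypxt"
  "umbyulkzrqr" -> "mbylkzrqr" -> "mbyl"

"qxp"; "ypxt"; "mbyl"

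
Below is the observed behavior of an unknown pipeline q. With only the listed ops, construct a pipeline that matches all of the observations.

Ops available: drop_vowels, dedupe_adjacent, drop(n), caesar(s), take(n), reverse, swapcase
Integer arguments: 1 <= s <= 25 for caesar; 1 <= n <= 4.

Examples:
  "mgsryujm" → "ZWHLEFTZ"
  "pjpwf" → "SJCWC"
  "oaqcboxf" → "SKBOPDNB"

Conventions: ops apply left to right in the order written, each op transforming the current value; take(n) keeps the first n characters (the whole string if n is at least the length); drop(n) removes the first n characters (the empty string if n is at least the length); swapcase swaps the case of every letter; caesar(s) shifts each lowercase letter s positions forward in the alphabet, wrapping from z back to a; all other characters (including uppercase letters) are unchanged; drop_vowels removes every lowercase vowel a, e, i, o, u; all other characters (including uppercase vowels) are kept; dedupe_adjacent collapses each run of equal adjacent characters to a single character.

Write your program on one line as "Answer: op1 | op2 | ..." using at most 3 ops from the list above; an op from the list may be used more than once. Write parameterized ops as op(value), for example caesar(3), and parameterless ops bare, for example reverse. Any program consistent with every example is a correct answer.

caesar(13) | swapcase | reverse

Check, running the answer program on each example:
  "mgsryujm" -> "ztfelhwz" -> "ZTFELHWZ" -> "ZWHLEFTZ"
  "pjpwf" -> "cwcjs" -> "CWCJS" -> "SJCWC"
  "oaqcboxf" -> "bndpobks" -> "BNDPOBKS" -> "SKBOPDNB"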